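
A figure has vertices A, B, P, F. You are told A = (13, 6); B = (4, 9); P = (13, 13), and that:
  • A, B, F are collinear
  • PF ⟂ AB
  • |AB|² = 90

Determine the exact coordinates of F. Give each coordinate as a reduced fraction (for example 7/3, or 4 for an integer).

1. F_x = 109/10  [[A, B, F are collinear ⇒ -3x-9y+93=0] ∩ [PF ⟂ AB ⇒ -9x+3y+78=0]]
2. F_y = 67/10  [[A, B, F are collinear ⇒ -3x-9y+93=0] ∩ [PF ⟂ AB ⇒ -9x+3y+78=0]]
   so F = (109/10, 67/10)

F = (109/10, 67/10)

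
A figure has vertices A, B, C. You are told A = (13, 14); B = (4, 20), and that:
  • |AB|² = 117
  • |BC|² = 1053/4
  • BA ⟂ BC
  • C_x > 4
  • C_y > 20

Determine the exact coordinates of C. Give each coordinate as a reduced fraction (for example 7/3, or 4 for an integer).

1. C_x = 13  [[BA ⟂ BC ⇒ 9x-6y+84=0] ∩ [|C−(4, 20)|²=1053/4]]
2. C_y = 67/2  [[BA ⟂ BC ⇒ 9x-6y+84=0] ∩ [|C−(4, 20)|²=1053/4]]
   so C = (13, 67/2)

C = (13, 67/2)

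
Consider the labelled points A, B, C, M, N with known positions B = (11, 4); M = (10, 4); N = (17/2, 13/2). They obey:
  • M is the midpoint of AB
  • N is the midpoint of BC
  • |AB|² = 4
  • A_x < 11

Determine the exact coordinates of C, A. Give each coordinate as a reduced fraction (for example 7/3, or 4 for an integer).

C = (6, 9)
A = (9, 4)

1. A_x = 9  [A = 2·M−B = 2·(10, 4)−(11, 4)]
2. A_y = 4  [A = 2·M−B = 2·(10, 4)−(11, 4)]
   so A = (9, 4)
3. C_x = 6  [C = 2·N−B = 2·(17/2, 13/2)−(11, 4)]
4. C_y = 9  [C = 2·N−B = 2·(17/2, 13/2)−(11, 4)]
   so C = (6, 9)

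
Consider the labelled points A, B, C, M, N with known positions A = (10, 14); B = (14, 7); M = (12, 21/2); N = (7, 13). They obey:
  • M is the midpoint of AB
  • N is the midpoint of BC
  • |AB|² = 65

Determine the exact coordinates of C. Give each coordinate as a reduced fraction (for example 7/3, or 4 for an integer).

1. C_x = 0  [C = 2·N−B = 2·(7, 13)−(14, 7)]
2. C_y = 19  [C = 2·N−B = 2·(7, 13)−(14, 7)]
   so C = (0, 19)

C = (0, 19)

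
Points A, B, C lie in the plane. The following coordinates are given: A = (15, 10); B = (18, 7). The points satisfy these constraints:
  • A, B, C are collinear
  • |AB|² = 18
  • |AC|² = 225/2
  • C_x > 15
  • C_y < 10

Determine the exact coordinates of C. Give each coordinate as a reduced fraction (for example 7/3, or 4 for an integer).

1. C_x = 45/2  [[A, B, C are collinear ⇒ 3x+3y-75=0] ∩ [|C−(15, 10)|²=225/2]]
2. C_y = 5/2  [[A, B, C are collinear ⇒ 3x+3y-75=0] ∩ [|C−(15, 10)|²=225/2]]
   so C = (45/2, 5/2)

C = (45/2, 5/2)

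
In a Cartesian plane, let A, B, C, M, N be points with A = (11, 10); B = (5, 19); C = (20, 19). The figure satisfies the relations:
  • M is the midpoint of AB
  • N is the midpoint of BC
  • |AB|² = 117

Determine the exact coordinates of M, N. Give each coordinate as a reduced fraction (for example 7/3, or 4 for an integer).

M = (8, 29/2)
N = (25/2, 19)

1. M_x = 8  [2·M = A+B = (11, 10)+(5, 19)]
2. M_y = 29/2  [2·M = A+B = (11, 10)+(5, 19)]
   so M = (8, 29/2)
3. N_x = 25/2  [2·N = B+C = (5, 19)+(20, 19)]
4. N_y = 19  [2·N = B+C = (5, 19)+(20, 19)]
   so N = (25/2, 19)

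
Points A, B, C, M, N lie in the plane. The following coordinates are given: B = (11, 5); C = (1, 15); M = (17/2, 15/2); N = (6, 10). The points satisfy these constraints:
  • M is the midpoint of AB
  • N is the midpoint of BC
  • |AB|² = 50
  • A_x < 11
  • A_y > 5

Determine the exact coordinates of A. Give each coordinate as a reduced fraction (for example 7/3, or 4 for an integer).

1. A_x = 6  [A = 2·M−B = 2·(17/2, 15/2)−(11, 5)]
2. A_y = 10  [A = 2·M−B = 2·(17/2, 15/2)−(11, 5)]
   so A = (6, 10)

A = (6, 10)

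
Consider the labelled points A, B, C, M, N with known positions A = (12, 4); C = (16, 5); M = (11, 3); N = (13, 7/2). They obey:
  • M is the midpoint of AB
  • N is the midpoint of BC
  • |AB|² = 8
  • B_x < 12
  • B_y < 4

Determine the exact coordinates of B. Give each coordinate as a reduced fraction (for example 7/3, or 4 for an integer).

B = (10, 2)

1. B_x = 10  [B = 2·M−A = 2·(11, 3)−(12, 4)]
2. B_y = 2  [B = 2·M−A = 2·(11, 3)−(12, 4)]
   so B = (10, 2)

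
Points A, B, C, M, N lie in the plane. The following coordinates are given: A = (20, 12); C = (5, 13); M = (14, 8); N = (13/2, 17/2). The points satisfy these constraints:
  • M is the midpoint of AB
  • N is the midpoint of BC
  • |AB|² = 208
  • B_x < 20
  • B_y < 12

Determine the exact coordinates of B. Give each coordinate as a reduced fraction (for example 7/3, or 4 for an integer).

B = (8, 4)

1. B_x = 8  [B = 2·M−A = 2·(14, 8)−(20, 12)]
2. B_y = 4  [B = 2·M−A = 2·(14, 8)−(20, 12)]
   so B = (8, 4)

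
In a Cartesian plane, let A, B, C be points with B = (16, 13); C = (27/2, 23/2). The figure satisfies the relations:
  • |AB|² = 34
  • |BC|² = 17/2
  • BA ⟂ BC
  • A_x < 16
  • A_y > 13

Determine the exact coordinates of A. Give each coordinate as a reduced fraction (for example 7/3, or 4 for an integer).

A = (13, 18)

1. A_x = 13  [[BA ⟂ BC ⇒ -5/2x-3/2y+119/2=0] ∩ [|A−(16, 13)|²=34]]
2. A_y = 18  [[BA ⟂ BC ⇒ -5/2x-3/2y+119/2=0] ∩ [|A−(16, 13)|²=34]]
   so A = (13, 18)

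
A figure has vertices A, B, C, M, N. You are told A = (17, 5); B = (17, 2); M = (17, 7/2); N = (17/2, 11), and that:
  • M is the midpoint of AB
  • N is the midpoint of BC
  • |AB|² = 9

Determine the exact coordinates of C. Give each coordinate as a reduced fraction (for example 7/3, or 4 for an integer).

C = (0, 20)

1. C_x = 0  [C = 2·N−B = 2·(17/2, 11)−(17, 2)]
2. C_y = 20  [C = 2·N−B = 2·(17/2, 11)−(17, 2)]
   so C = (0, 20)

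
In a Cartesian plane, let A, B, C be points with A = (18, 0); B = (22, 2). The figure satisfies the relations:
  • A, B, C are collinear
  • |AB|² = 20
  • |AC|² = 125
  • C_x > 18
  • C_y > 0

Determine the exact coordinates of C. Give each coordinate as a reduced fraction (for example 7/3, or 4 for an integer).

1. C_x = 28  [[A, B, C are collinear ⇒ -2x+4y+36=0] ∩ [|C−(18, 0)|²=125]]
2. C_y = 5  [[A, B, C are collinear ⇒ -2x+4y+36=0] ∩ [|C−(18, 0)|²=125]]
   so C = (28, 5)

C = (28, 5)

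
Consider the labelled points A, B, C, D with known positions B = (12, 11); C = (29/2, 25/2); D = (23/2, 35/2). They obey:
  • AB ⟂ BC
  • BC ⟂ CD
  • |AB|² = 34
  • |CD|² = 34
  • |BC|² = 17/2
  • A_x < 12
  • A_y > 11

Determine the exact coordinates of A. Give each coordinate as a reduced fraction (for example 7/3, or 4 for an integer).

1. A_x = 9  [[AB ⟂ BC ⇒ -5/2x-3/2y+93/2=0] ∩ [|A−(12, 11)|²=34]]
2. A_y = 16  [[AB ⟂ BC ⇒ -5/2x-3/2y+93/2=0] ∩ [|A−(12, 11)|²=34]]
   so A = (9, 16)

A = (9, 16)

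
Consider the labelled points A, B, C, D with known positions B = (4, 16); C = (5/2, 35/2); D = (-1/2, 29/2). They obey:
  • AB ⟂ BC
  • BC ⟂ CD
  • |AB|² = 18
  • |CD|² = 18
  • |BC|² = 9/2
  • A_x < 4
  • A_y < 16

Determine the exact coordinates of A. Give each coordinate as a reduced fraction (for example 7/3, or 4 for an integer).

A = (1, 13)

1. A_x = 1  [[AB ⟂ BC ⇒ 3/2x-3/2y+18=0] ∩ [|A−(4, 16)|²=18]]
2. A_y = 13  [[AB ⟂ BC ⇒ 3/2x-3/2y+18=0] ∩ [|A−(4, 16)|²=18]]
   so A = (1, 13)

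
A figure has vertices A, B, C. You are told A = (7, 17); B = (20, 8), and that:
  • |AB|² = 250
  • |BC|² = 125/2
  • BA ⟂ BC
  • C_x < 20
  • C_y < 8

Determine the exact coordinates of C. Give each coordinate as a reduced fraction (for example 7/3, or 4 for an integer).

1. C_x = 31/2  [[BA ⟂ BC ⇒ -13x+9y+188=0] ∩ [|C−(20, 8)|²=125/2]]
2. C_y = 3/2  [[BA ⟂ BC ⇒ -13x+9y+188=0] ∩ [|C−(20, 8)|²=125/2]]
   so C = (31/2, 3/2)

C = (31/2, 3/2)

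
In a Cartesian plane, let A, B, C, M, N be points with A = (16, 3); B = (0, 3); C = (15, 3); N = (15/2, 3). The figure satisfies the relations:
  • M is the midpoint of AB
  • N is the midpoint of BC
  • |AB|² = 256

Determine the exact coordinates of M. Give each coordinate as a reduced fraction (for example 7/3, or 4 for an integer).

1. M_x = 8  [2·M = A+B = (16, 3)+(0, 3)]
2. M_y = 3  [2·M = A+B = (16, 3)+(0, 3)]
   so M = (8, 3)

M = (8, 3)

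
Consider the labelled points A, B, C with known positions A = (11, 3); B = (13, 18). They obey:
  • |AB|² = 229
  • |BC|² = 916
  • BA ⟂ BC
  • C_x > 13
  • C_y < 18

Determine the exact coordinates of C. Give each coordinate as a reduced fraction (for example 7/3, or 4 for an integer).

1. C_x = 43  [[BA ⟂ BC ⇒ -2x-15y+296=0] ∩ [|C−(13, 18)|²=916]]
2. C_y = 14  [[BA ⟂ BC ⇒ -2x-15y+296=0] ∩ [|C−(13, 18)|²=916]]
   so C = (43, 14)

C = (43, 14)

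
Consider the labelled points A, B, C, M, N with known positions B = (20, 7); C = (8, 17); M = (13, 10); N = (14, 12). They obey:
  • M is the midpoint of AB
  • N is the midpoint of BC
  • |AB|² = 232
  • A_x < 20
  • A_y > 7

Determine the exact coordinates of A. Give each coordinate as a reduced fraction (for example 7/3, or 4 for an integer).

A = (6, 13)

1. A_x = 6  [A = 2·M−B = 2·(13, 10)−(20, 7)]
2. A_y = 13  [A = 2·M−B = 2·(13, 10)−(20, 7)]
   so A = (6, 13)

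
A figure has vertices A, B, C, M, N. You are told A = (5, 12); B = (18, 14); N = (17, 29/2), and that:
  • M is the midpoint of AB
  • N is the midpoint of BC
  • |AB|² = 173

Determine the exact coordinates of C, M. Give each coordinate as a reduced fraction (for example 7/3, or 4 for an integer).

1. M_x = 23/2  [2·M = A+B = (5, 12)+(18, 14)]
2. M_y = 13  [2·M = A+B = (5, 12)+(18, 14)]
   so M = (23/2, 13)
3. C_x = 16  [C = 2·N−B = 2·(17, 29/2)−(18, 14)]
4. C_y = 15  [C = 2·N−B = 2·(17, 29/2)−(18, 14)]
   so C = (16, 15)

C = (16, 15)
M = (23/2, 13)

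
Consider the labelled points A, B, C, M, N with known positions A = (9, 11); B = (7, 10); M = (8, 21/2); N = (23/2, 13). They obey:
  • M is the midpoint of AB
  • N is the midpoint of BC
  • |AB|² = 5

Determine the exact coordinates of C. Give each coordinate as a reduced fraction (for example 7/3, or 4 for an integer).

1. C_x = 16  [C = 2·N−B = 2·(23/2, 13)−(7, 10)]
2. C_y = 16  [C = 2·N−B = 2·(23/2, 13)−(7, 10)]
   so C = (16, 16)

C = (16, 16)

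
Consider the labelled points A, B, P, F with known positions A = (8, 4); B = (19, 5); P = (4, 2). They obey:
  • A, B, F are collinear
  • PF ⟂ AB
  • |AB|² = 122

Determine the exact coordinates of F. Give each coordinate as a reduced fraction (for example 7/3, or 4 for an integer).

1. F_x = 235/61  [[A, B, F are collinear ⇒ -1x+11y-36=0] ∩ [PF ⟂ AB ⇒ 11x+1y-46=0]]
2. F_y = 221/61  [[A, B, F are collinear ⇒ -1x+11y-36=0] ∩ [PF ⟂ AB ⇒ 11x+1y-46=0]]
   so F = (235/61, 221/61)

F = (235/61, 221/61)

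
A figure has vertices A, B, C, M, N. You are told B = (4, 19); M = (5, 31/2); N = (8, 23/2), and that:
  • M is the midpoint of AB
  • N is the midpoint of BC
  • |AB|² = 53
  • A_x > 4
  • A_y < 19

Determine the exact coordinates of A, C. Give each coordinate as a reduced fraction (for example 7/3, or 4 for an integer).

A = (6, 12)
C = (12, 4)

1. A_x = 6  [A = 2·M−B = 2·(5, 31/2)−(4, 19)]
2. A_y = 12  [A = 2·M−B = 2·(5, 31/2)−(4, 19)]
   so A = (6, 12)
3. C_x = 12  [C = 2·N−B = 2·(8, 23/2)−(4, 19)]
4. C_y = 4  [C = 2·N−B = 2·(8, 23/2)−(4, 19)]
   so C = (12, 4)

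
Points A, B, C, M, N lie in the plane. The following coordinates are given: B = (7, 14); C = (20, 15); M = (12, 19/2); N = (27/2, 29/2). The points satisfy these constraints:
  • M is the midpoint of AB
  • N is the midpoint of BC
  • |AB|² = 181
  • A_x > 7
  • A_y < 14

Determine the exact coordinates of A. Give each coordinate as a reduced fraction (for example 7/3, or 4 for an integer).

1. A_x = 17  [A = 2·M−B = 2·(12, 19/2)−(7, 14)]
2. A_y = 5  [A = 2·M−B = 2·(12, 19/2)−(7, 14)]
   so A = (17, 5)

A = (17, 5)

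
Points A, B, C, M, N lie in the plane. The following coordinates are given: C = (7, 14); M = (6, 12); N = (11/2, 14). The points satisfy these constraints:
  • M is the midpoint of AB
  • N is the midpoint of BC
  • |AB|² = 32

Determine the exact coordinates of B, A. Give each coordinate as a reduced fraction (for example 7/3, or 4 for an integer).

B = (4, 14)
A = (8, 10)

1. B_x = 4  [B = 2·N−C = 2·(11/2, 14)−(7, 14)]
2. B_y = 14  [B = 2·N−C = 2·(11/2, 14)−(7, 14)]
   so B = (4, 14)
3. A_x = 8  [A = 2·M−B = 2·(6, 12)−(4, 14)]
4. A_y = 10  [A = 2·M−B = 2·(6, 12)−(4, 14)]
   so A = (8, 10)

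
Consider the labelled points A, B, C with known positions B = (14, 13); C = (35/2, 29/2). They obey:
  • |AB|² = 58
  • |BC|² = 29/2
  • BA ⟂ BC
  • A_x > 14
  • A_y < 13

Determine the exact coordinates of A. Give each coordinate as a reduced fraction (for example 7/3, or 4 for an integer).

A = (17, 6)

1. A_x = 17  [[BA ⟂ BC ⇒ 7/2x+3/2y-137/2=0] ∩ [|A−(14, 13)|²=58]]
2. A_y = 6  [[BA ⟂ BC ⇒ 7/2x+3/2y-137/2=0] ∩ [|A−(14, 13)|²=58]]
   so A = (17, 6)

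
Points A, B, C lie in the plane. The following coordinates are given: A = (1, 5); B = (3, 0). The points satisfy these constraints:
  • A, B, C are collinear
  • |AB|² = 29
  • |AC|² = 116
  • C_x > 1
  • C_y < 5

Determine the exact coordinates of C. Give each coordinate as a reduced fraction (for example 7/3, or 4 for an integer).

C = (5, -5)

1. C_x = 5  [[A, B, C are collinear ⇒ 5x+2y-15=0] ∩ [|C−(1, 5)|²=116]]
2. C_y = -5  [[A, B, C are collinear ⇒ 5x+2y-15=0] ∩ [|C−(1, 5)|²=116]]
   so C = (5, -5)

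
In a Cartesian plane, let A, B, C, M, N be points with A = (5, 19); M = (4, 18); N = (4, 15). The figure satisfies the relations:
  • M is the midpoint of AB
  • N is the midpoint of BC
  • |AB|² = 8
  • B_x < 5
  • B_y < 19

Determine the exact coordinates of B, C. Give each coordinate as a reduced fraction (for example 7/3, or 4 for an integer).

1. B_x = 3  [B = 2·M−A = 2·(4, 18)−(5, 19)]
2. B_y = 17  [B = 2·M−A = 2·(4, 18)−(5, 19)]
   so B = (3, 17)
3. C_x = 5  [C = 2·N−B = 2·(4, 15)−(3, 17)]
4. C_y = 13  [C = 2·N−B = 2·(4, 15)−(3, 17)]
   so C = (5, 13)

B = (3, 17)
C = (5, 13)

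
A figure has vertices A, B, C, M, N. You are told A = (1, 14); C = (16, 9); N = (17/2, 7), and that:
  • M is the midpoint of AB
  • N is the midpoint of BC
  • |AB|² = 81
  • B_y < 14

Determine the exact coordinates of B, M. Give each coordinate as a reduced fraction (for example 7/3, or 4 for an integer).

1. B_x = 1  [B = 2·N−C = 2·(17/2, 7)−(16, 9)]
2. B_y = 5  [B = 2·N−C = 2·(17/2, 7)−(16, 9)]
   so B = (1, 5)
3. M_x = 1  [2·M = A+B = (1, 14)+(1, 5)]
4. M_y = 19/2  [2·M = A+B = (1, 14)+(1, 5)]
   so M = (1, 19/2)

B = (1, 5)
M = (1, 19/2)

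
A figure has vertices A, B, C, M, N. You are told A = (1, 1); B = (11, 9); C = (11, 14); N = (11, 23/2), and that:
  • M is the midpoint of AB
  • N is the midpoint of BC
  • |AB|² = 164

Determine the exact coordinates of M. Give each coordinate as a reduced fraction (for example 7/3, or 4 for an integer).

M = (6, 5)

1. M_x = 6  [2·M = A+B = (1, 1)+(11, 9)]
2. M_y = 5  [2·M = A+B = (1, 1)+(11, 9)]
   so M = (6, 5)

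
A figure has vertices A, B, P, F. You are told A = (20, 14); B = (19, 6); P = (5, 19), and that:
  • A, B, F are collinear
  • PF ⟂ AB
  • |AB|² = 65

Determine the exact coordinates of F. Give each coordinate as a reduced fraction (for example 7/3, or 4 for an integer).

1. F_x = 265/13  [[A, B, F are collinear ⇒ 8x-1y-146=0] ∩ [PF ⟂ AB ⇒ -1x-8y+157=0]]
2. F_y = 222/13  [[A, B, F are collinear ⇒ 8x-1y-146=0] ∩ [PF ⟂ AB ⇒ -1x-8y+157=0]]
   so F = (265/13, 222/13)

F = (265/13, 222/13)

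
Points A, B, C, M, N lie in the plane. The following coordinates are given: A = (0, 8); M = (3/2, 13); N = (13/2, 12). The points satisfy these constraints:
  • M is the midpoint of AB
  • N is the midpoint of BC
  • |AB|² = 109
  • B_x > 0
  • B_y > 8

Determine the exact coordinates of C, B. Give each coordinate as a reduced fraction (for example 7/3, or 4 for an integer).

1. B_x = 3  [B = 2·M−A = 2·(3/2, 13)−(0, 8)]
2. B_y = 18  [B = 2·M−A = 2·(3/2, 13)−(0, 8)]
   so B = (3, 18)
3. C_x = 10  [C = 2·N−B = 2·(13/2, 12)−(3, 18)]
4. C_y = 6  [C = 2·N−B = 2·(13/2, 12)−(3, 18)]
   so C = (10, 6)

C = (10, 6)
B = (3, 18)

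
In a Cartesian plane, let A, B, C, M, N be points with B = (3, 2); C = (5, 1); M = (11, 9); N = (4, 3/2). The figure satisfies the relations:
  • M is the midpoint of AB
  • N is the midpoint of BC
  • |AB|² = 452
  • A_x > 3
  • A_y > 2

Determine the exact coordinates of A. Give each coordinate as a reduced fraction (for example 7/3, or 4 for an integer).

A = (19, 16)

1. A_x = 19  [A = 2·M−B = 2·(11, 9)−(3, 2)]
2. A_y = 16  [A = 2·M−B = 2·(11, 9)−(3, 2)]
   so A = (19, 16)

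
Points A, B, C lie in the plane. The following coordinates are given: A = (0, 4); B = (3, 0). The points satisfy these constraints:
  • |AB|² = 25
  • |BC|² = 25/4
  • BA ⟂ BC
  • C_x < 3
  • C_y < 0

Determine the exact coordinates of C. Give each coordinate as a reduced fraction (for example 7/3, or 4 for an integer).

1. C_x = 1  [[BA ⟂ BC ⇒ -3x+4y+9=0] ∩ [|C−(3, 0)|²=25/4]]
2. C_y = -3/2  [[BA ⟂ BC ⇒ -3x+4y+9=0] ∩ [|C−(3, 0)|²=25/4]]
   so C = (1, -3/2)

C = (1, -3/2)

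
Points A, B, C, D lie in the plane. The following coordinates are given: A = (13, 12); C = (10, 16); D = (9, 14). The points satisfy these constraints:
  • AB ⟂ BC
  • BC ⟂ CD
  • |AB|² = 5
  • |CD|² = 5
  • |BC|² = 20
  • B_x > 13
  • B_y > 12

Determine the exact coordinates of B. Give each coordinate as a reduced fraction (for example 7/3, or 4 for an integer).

1. B_x = 14  [[BC ⟂ CD ⇒ 1x+2y-42=0] ∩ [|B−(13, 12)|²=5]]
2. B_y = 14  [[BC ⟂ CD ⇒ 1x+2y-42=0] ∩ [|B−(13, 12)|²=5]]
   so B = (14, 14)

B = (14, 14)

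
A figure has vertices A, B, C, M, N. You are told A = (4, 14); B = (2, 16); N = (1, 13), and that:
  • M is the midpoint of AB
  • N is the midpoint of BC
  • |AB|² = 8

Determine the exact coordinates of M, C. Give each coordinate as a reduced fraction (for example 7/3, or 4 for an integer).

M = (3, 15)
C = (0, 10)

1. M_x = 3  [2·M = A+B = (4, 14)+(2, 16)]
2. M_y = 15  [2·M = A+B = (4, 14)+(2, 16)]
   so M = (3, 15)
3. C_x = 0  [C = 2·N−B = 2·(1, 13)−(2, 16)]
4. C_y = 10  [C = 2·N−B = 2·(1, 13)−(2, 16)]
   so C = (0, 10)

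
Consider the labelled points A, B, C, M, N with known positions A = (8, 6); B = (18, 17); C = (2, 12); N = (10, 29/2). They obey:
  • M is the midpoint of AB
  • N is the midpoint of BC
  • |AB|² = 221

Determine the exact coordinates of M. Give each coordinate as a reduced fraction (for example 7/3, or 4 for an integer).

1. M_x = 13  [2·M = A+B = (8, 6)+(18, 17)]
2. M_y = 23/2  [2·M = A+B = (8, 6)+(18, 17)]
   so M = (13, 23/2)

M = (13, 23/2)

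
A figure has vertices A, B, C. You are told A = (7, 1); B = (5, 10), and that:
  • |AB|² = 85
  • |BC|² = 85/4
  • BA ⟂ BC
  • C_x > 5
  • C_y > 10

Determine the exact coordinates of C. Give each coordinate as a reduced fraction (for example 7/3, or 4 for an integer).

C = (19/2, 11)

1. C_x = 19/2  [[BA ⟂ BC ⇒ 2x-9y+80=0] ∩ [|C−(5, 10)|²=85/4]]
2. C_y = 11  [[BA ⟂ BC ⇒ 2x-9y+80=0] ∩ [|C−(5, 10)|²=85/4]]
   so C = (19/2, 11)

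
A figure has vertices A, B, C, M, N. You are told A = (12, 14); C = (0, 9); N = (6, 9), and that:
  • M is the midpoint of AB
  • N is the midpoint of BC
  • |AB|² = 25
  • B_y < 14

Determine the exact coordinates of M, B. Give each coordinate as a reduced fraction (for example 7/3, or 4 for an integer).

M = (12, 23/2)
B = (12, 9)

1. B_x = 12  [B = 2·N−C = 2·(6, 9)−(0, 9)]
2. B_y = 9  [B = 2·N−C = 2·(6, 9)−(0, 9)]
   so B = (12, 9)
3. M_x = 12  [2·M = A+B = (12, 14)+(12, 9)]
4. M_y = 23/2  [2·M = A+B = (12, 14)+(12, 9)]
   so M = (12, 23/2)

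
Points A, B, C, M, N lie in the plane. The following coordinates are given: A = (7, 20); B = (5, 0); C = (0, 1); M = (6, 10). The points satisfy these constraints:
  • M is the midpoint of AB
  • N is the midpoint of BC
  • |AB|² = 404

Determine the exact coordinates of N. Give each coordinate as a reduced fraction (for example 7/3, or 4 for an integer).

N = (5/2, 1/2)

1. N_x = 5/2  [2·N = B+C = (5, 0)+(0, 1)]
2. N_y = 1/2  [2·N = B+C = (5, 0)+(0, 1)]
   so N = (5/2, 1/2)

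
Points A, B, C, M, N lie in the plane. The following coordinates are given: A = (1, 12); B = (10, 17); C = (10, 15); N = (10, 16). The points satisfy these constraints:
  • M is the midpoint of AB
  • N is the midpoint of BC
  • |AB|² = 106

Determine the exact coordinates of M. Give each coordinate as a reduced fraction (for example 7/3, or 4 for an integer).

1. M_x = 11/2  [2·M = A+B = (1, 12)+(10, 17)]
2. M_y = 29/2  [2·M = A+B = (1, 12)+(10, 17)]
   so M = (11/2, 29/2)

M = (11/2, 29/2)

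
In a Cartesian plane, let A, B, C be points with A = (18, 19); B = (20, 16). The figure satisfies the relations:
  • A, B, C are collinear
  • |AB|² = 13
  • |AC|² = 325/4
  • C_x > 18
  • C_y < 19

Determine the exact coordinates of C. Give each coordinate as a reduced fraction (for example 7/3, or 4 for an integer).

1. C_x = 23  [[A, B, C are collinear ⇒ 3x+2y-92=0] ∩ [|C−(18, 19)|²=325/4]]
2. C_y = 23/2  [[A, B, C are collinear ⇒ 3x+2y-92=0] ∩ [|C−(18, 19)|²=325/4]]
   so C = (23, 23/2)

C = (23, 23/2)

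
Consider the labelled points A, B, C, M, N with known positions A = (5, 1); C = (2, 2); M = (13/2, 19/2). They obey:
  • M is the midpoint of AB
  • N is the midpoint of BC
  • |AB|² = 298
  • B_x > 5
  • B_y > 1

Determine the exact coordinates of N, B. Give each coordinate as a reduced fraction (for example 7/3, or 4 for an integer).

1. B_x = 8  [B = 2·M−A = 2·(13/2, 19/2)−(5, 1)]
2. B_y = 18  [B = 2·M−A = 2·(13/2, 19/2)−(5, 1)]
   so B = (8, 18)
3. N_x = 5  [2·N = B+C = (8, 18)+(2, 2)]
4. N_y = 10  [2·N = B+C = (8, 18)+(2, 2)]
   so N = (5, 10)

N = (5, 10)
B = (8, 18)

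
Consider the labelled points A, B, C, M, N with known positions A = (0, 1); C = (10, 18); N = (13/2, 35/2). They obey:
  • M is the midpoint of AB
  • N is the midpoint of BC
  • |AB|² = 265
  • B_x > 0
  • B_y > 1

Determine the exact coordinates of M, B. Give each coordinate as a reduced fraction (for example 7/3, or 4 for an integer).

1. B_x = 3  [B = 2·N−C = 2·(13/2, 35/2)−(10, 18)]
2. B_y = 17  [B = 2·N−C = 2·(13/2, 35/2)−(10, 18)]
   so B = (3, 17)
3. M_x = 3/2  [2·M = A+B = (0, 1)+(3, 17)]
4. M_y = 9  [2·M = A+B = (0, 1)+(3, 17)]
   so M = (3/2, 9)

M = (3/2, 9)
B = (3, 17)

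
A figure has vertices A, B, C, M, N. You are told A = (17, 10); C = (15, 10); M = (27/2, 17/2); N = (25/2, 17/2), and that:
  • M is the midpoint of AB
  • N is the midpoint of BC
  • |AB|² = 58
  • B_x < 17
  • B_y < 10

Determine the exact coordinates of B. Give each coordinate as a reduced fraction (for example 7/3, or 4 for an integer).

B = (10, 7)

1. B_x = 10  [B = 2·M−A = 2·(27/2, 17/2)−(17, 10)]
2. B_y = 7  [B = 2·M−A = 2·(27/2, 17/2)−(17, 10)]
   so B = (10, 7)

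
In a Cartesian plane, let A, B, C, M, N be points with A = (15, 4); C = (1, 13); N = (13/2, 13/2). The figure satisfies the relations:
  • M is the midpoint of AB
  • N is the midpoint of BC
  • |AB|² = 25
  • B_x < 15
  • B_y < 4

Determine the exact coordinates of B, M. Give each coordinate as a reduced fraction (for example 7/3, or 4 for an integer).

B = (12, 0)
M = (27/2, 2)

1. B_x = 12  [B = 2·N−C = 2·(13/2, 13/2)−(1, 13)]
2. B_y = 0  [B = 2·N−C = 2·(13/2, 13/2)−(1, 13)]
   so B = (12, 0)
3. M_x = 27/2  [2·M = A+B = (15, 4)+(12, 0)]
4. M_y = 2  [2·M = A+B = (15, 4)+(12, 0)]
   so M = (27/2, 2)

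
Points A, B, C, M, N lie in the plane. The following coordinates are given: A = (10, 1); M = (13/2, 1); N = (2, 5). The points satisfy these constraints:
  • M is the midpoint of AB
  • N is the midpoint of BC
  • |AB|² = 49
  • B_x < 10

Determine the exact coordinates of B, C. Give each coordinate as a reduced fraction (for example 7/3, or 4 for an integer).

B = (3, 1)
C = (1, 9)

1. B_x = 3  [B = 2·M−A = 2·(13/2, 1)−(10, 1)]
2. B_y = 1  [B = 2·M−A = 2·(13/2, 1)−(10, 1)]
   so B = (3, 1)
3. C_x = 1  [C = 2·N−B = 2·(2, 5)−(3, 1)]
4. C_y = 9  [C = 2·N−B = 2·(2, 5)−(3, 1)]
   so C = (1, 9)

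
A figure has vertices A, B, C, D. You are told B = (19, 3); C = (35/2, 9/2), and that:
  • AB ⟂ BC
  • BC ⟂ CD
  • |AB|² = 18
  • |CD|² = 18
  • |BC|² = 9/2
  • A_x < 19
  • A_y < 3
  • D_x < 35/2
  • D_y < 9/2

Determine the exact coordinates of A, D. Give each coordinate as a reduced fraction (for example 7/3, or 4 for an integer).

A = (16, 0)
D = (29/2, 3/2)

1. A_x = 16  [[AB ⟂ BC ⇒ 3/2x-3/2y-24=0] ∩ [|A−(19, 3)|²=18]]
2. A_y = 0  [[AB ⟂ BC ⇒ 3/2x-3/2y-24=0] ∩ [|A−(19, 3)|²=18]]
   so A = (16, 0)
3. D_x = 29/2  [[BC ⟂ CD ⇒ -3/2x+3/2y+39/2=0] ∩ [|D−(35/2, 9/2)|²=18]]
4. D_y = 3/2  [[BC ⟂ CD ⇒ -3/2x+3/2y+39/2=0] ∩ [|D−(35/2, 9/2)|²=18]]
   so D = (29/2, 3/2)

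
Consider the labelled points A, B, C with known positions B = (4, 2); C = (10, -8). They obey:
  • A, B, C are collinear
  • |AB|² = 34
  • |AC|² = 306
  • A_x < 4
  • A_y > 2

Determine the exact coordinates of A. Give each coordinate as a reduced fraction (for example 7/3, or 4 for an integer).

1. A_x = 1  [[A, B, C are collinear ⇒ 10x+6y-52=0] ∩ [|A−(4, 2)|²=34]]
2. A_y = 7  [[A, B, C are collinear ⇒ 10x+6y-52=0] ∩ [|A−(4, 2)|²=34]]
   so A = (1, 7)

A = (1, 7)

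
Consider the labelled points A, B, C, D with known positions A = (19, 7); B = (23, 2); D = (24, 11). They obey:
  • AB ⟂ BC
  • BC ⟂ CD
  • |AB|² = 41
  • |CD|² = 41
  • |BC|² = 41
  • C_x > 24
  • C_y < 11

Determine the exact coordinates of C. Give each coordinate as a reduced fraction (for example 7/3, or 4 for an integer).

C = (28, 6)

1. C_x = 28  [[AB ⟂ BC ⇒ 4x-5y-82=0] ∩ [|C−(24, 11)|²=41]]
2. C_y = 6  [[AB ⟂ BC ⇒ 4x-5y-82=0] ∩ [|C−(24, 11)|²=41]]
   so C = (28, 6)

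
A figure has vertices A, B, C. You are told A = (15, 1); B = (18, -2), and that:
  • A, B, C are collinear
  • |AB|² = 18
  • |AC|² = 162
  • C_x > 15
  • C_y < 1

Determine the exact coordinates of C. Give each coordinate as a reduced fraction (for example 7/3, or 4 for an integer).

C = (24, -8)

1. C_x = 24  [[A, B, C are collinear ⇒ 3x+3y-48=0] ∩ [|C−(15, 1)|²=162]]
2. C_y = -8  [[A, B, C are collinear ⇒ 3x+3y-48=0] ∩ [|C−(15, 1)|²=162]]
   so C = (24, -8)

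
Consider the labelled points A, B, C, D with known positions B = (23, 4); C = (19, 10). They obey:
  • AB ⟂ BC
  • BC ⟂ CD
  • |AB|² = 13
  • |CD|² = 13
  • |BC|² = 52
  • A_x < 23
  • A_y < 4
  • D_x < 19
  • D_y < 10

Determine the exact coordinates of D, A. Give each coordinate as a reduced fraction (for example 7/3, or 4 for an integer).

1. D_x = 16  [[BC ⟂ CD ⇒ -4x+6y+16=0] ∩ [|D−(19, 10)|²=13]]
2. D_y = 8  [[BC ⟂ CD ⇒ -4x+6y+16=0] ∩ [|D−(19, 10)|²=13]]
   so D = (16, 8)
3. A_x = 20  [[AB ⟂ BC ⇒ 4x-6y-68=0] ∩ [|A−(23, 4)|²=13]]
4. A_y = 2  [[AB ⟂ BC ⇒ 4x-6y-68=0] ∩ [|A−(23, 4)|²=13]]
   so A = (20, 2)

D = (16, 8)
A = (20, 2)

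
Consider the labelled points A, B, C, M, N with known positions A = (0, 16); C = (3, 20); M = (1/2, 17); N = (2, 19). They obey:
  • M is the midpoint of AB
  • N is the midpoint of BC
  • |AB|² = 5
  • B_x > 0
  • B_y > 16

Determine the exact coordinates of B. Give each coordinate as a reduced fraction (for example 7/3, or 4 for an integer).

B = (1, 18)

1. B_x = 1  [B = 2·M−A = 2·(1/2, 17)−(0, 16)]
2. B_y = 18  [B = 2·M−A = 2·(1/2, 17)−(0, 16)]
   so B = (1, 18)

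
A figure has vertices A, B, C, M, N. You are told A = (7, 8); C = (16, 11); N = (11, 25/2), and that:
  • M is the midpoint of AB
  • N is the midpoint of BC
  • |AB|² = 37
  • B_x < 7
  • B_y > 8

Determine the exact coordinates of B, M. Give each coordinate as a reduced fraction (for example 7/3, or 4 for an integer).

1. B_x = 6  [B = 2·N−C = 2·(11, 25/2)−(16, 11)]
2. B_y = 14  [B = 2·N−C = 2·(11, 25/2)−(16, 11)]
   so B = (6, 14)
3. M_x = 13/2  [2·M = A+B = (7, 8)+(6, 14)]
4. M_y = 11  [2·M = A+B = (7, 8)+(6, 14)]
   so M = (13/2, 11)

B = (6, 14)
M = (13/2, 11)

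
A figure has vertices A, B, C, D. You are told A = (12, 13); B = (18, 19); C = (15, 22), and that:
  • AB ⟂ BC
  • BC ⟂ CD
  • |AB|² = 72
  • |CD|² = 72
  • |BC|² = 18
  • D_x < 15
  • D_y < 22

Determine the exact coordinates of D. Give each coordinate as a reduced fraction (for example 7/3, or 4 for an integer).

1. D_x = 9  [[BC ⟂ CD ⇒ -3x+3y-21=0] ∩ [|D−(15, 22)|²=72]]
2. D_y = 16  [[BC ⟂ CD ⇒ -3x+3y-21=0] ∩ [|D−(15, 22)|²=72]]
   so D = (9, 16)

D = (9, 16)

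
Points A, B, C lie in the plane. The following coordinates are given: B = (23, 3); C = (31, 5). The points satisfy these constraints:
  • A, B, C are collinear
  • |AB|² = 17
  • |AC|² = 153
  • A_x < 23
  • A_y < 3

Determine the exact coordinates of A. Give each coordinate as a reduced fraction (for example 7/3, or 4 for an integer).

A = (19, 2)

1. A_x = 19  [[A, B, C are collinear ⇒ -2x+8y+22=0] ∩ [|A−(23, 3)|²=17]]
2. A_y = 2  [[A, B, C are collinear ⇒ -2x+8y+22=0] ∩ [|A−(23, 3)|²=17]]
   so A = (19, 2)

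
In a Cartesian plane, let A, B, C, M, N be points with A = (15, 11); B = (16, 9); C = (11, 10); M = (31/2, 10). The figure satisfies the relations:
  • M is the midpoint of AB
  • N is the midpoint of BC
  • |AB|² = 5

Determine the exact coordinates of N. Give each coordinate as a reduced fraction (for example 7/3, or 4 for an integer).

1. N_x = 27/2  [2·N = B+C = (16, 9)+(11, 10)]
2. N_y = 19/2  [2·N = B+C = (16, 9)+(11, 10)]
   so N = (27/2, 19/2)

N = (27/2, 19/2)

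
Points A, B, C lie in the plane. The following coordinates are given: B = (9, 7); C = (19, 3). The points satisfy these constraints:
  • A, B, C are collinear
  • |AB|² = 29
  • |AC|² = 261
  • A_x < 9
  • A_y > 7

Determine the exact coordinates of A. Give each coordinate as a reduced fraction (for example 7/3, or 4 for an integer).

1. A_x = 4  [[A, B, C are collinear ⇒ 4x+10y-106=0] ∩ [|A−(9, 7)|²=29]]
2. A_y = 9  [[A, B, C are collinear ⇒ 4x+10y-106=0] ∩ [|A−(9, 7)|²=29]]
   so A = (4, 9)

A = (4, 9)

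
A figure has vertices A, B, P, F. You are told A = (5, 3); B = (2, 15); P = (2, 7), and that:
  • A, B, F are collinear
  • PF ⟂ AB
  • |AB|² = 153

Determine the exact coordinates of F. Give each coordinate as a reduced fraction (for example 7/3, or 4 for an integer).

F = (66/17, 127/17)

1. F_x = 66/17  [[A, B, F are collinear ⇒ -12x-3y+69=0] ∩ [PF ⟂ AB ⇒ -3x+12y-78=0]]
2. F_y = 127/17  [[A, B, F are collinear ⇒ -12x-3y+69=0] ∩ [PF ⟂ AB ⇒ -3x+12y-78=0]]
   so F = (66/17, 127/17)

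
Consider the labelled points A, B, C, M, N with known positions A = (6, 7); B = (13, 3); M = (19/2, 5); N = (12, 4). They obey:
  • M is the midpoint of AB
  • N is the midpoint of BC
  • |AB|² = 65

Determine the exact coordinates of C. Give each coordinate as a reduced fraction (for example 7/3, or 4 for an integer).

1. C_x = 11  [C = 2·N−B = 2·(12, 4)−(13, 3)]
2. C_y = 5  [C = 2·N−B = 2·(12, 4)−(13, 3)]
   so C = (11, 5)

C = (11, 5)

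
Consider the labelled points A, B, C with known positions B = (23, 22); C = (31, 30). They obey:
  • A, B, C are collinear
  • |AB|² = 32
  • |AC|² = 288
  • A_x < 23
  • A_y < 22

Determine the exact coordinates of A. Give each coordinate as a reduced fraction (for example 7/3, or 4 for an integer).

A = (19, 18)

1. A_x = 19  [[A, B, C are collinear ⇒ -8x+8y+8=0] ∩ [|A−(23, 22)|²=32]]
2. A_y = 18  [[A, B, C are collinear ⇒ -8x+8y+8=0] ∩ [|A−(23, 22)|²=32]]
   so A = (19, 18)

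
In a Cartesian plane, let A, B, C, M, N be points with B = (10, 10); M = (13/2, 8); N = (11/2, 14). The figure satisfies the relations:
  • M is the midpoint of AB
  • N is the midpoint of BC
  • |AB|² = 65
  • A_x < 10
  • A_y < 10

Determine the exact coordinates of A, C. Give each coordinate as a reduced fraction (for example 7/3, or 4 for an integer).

1. A_x = 3  [A = 2·M−B = 2·(13/2, 8)−(10, 10)]
2. A_y = 6  [A = 2·M−B = 2·(13/2, 8)−(10, 10)]
   so A = (3, 6)
3. C_x = 1  [C = 2·N−B = 2·(11/2, 14)−(10, 10)]
4. C_y = 18  [C = 2·N−B = 2·(11/2, 14)−(10, 10)]
   so C = (1, 18)

A = (3, 6)
C = (1, 18)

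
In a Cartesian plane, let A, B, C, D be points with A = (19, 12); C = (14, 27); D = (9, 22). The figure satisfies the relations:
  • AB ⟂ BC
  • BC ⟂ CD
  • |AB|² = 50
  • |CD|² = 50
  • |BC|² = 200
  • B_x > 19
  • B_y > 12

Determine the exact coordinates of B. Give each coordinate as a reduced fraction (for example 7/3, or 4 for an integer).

1. B_x = 24  [[BC ⟂ CD ⇒ 5x+5y-205=0] ∩ [|B−(19, 12)|²=50]]
2. B_y = 17  [[BC ⟂ CD ⇒ 5x+5y-205=0] ∩ [|B−(19, 12)|²=50]]
   so B = (24, 17)

B = (24, 17)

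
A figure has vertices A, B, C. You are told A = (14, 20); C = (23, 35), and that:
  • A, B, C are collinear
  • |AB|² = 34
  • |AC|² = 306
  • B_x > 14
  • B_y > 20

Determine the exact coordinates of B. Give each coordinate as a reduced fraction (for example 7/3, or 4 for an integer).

1. B_x = 17  [[A, B, C are collinear ⇒ 15x-9y-30=0] ∩ [|B−(14, 20)|²=34]]
2. B_y = 25  [[A, B, C are collinear ⇒ 15x-9y-30=0] ∩ [|B−(14, 20)|²=34]]
   so B = (17, 25)

B = (17, 25)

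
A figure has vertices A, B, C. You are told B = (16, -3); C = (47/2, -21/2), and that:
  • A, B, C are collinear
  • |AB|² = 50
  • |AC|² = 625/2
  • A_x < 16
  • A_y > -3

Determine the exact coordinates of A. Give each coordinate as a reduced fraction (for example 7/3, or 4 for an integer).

1. A_x = 11  [[A, B, C are collinear ⇒ 15/2x+15/2y-195/2=0] ∩ [|A−(16, -3)|²=50]]
2. A_y = 2  [[A, B, C are collinear ⇒ 15/2x+15/2y-195/2=0] ∩ [|A−(16, -3)|²=50]]
   so A = (11, 2)

A = (11, 2)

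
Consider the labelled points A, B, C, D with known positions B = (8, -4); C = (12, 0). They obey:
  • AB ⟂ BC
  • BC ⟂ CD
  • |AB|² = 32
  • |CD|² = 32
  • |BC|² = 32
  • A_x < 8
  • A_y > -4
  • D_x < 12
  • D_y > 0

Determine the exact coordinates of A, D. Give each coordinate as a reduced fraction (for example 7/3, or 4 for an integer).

1. A_x = 4  [[AB ⟂ BC ⇒ -4x-4y+16=0] ∩ [|A−(8, -4)|²=32]]
2. A_y = 0  [[AB ⟂ BC ⇒ -4x-4y+16=0] ∩ [|A−(8, -4)|²=32]]
   so A = (4, 0)
3. D_x = 8  [[BC ⟂ CD ⇒ 4x+4y-48=0] ∩ [|D−(12, 0)|²=32]]
4. D_y = 4  [[BC ⟂ CD ⇒ 4x+4y-48=0] ∩ [|D−(12, 0)|²=32]]
   so D = (8, 4)

A = (4, 0)
D = (8, 4)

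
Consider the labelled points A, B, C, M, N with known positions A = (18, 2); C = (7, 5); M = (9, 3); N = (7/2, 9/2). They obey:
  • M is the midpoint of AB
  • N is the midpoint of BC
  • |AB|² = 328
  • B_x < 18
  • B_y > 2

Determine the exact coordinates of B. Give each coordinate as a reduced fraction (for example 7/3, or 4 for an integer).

1. B_x = 0  [B = 2·M−A = 2·(9, 3)−(18, 2)]
2. B_y = 4  [B = 2·M−A = 2·(9, 3)−(18, 2)]
   so B = (0, 4)

B = (0, 4)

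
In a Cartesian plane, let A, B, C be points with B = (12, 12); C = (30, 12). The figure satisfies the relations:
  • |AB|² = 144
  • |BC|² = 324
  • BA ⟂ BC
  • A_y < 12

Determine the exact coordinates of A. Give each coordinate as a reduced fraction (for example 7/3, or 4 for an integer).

A = (12, 0)

1. A_x = 12  [[BA ⟂ BC ⇒ 18x-216=0] ∩ [|A−(12, 12)|²=144]]
2. A_y = 0  [[BA ⟂ BC ⇒ 18x-216=0] ∩ [|A−(12, 12)|²=144]]
   so A = (12, 0)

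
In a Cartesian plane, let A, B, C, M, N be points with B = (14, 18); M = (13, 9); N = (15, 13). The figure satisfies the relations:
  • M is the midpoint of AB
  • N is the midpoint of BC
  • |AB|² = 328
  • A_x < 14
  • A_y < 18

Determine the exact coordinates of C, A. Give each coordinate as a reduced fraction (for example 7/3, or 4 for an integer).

1. A_x = 12  [A = 2·M−B = 2·(13, 9)−(14, 18)]
2. A_y = 0  [A = 2·M−B = 2·(13, 9)−(14, 18)]
   so A = (12, 0)
3. C_x = 16  [C = 2·N−B = 2·(15, 13)−(14, 18)]
4. C_y = 8  [C = 2·N−B = 2·(15, 13)−(14, 18)]
   so C = (16, 8)

C = (16, 8)
A = (12, 0)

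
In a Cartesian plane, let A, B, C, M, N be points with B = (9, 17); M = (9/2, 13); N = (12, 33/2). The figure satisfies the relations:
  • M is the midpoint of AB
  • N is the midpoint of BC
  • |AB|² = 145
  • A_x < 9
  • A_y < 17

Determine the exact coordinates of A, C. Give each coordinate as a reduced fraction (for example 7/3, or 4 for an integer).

1. A_x = 0  [A = 2·M−B = 2·(9/2, 13)−(9, 17)]
2. A_y = 9  [A = 2·M−B = 2·(9/2, 13)−(9, 17)]
   so A = (0, 9)
3. C_x = 15  [C = 2·N−B = 2·(12, 33/2)−(9, 17)]
4. C_y = 16  [C = 2·N−B = 2·(12, 33/2)−(9, 17)]
   so C = (15, 16)

A = (0, 9)
C = (15, 16)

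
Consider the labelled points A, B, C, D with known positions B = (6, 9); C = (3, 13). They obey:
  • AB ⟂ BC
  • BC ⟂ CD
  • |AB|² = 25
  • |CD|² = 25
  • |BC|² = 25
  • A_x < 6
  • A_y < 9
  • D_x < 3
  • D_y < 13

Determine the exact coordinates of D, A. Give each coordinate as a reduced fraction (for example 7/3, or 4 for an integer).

1. D_x = -1  [[BC ⟂ CD ⇒ -3x+4y-43=0] ∩ [|D−(3, 13)|²=25]]
2. D_y = 10  [[BC ⟂ CD ⇒ -3x+4y-43=0] ∩ [|D−(3, 13)|²=25]]
   so D = (-1, 10)
3. A_x = 2  [[AB ⟂ BC ⇒ 3x-4y+18=0] ∩ [|A−(6, 9)|²=25]]
4. A_y = 6  [[AB ⟂ BC ⇒ 3x-4y+18=0] ∩ [|A−(6, 9)|²=25]]
   so A = (2, 6)

D = (-1, 10)
A = (2, 6)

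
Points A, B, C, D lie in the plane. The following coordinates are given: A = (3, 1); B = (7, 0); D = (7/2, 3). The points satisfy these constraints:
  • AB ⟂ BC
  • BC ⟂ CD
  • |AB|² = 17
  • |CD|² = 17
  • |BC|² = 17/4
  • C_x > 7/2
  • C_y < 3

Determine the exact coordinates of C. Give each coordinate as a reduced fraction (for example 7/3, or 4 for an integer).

1. C_x = 15/2  [[AB ⟂ BC ⇒ 4x-1y-28=0] ∩ [|C−(7/2, 3)|²=17]]
2. C_y = 2  [[AB ⟂ BC ⇒ 4x-1y-28=0] ∩ [|C−(7/2, 3)|²=17]]
   so C = (15/2, 2)

C = (15/2, 2)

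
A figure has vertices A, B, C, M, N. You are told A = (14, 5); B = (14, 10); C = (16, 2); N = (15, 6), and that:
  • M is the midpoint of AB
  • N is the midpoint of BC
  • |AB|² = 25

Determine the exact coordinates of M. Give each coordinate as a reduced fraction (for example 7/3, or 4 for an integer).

1. M_x = 14  [2·M = A+B = (14, 5)+(14, 10)]
2. M_y = 15/2  [2·M = A+B = (14, 5)+(14, 10)]
   so M = (14, 15/2)

M = (14, 15/2)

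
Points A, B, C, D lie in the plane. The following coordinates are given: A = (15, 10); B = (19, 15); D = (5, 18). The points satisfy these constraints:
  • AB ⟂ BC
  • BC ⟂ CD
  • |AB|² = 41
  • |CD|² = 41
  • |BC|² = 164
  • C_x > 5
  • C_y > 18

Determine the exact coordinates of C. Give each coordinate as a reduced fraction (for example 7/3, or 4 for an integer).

C = (9, 23)

1. C_x = 9  [[AB ⟂ BC ⇒ 4x+5y-151=0] ∩ [|C−(5, 18)|²=41]]
2. C_y = 23  [[AB ⟂ BC ⇒ 4x+5y-151=0] ∩ [|C−(5, 18)|²=41]]
   so C = (9, 23)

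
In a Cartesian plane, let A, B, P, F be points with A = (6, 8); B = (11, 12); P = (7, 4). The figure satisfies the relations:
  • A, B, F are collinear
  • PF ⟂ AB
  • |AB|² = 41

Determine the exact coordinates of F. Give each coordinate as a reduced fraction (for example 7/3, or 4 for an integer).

1. F_x = 191/41  [[A, B, F are collinear ⇒ -4x+5y-16=0] ∩ [PF ⟂ AB ⇒ 5x+4y-51=0]]
2. F_y = 284/41  [[A, B, F are collinear ⇒ -4x+5y-16=0] ∩ [PF ⟂ AB ⇒ 5x+4y-51=0]]
   so F = (191/41, 284/41)

F = (191/41, 284/41)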